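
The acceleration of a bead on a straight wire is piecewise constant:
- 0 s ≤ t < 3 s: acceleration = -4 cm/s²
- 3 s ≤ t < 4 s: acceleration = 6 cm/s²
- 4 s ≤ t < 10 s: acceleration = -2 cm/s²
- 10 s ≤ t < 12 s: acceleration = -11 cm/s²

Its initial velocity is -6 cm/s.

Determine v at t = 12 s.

Δv equals the area under the a-t graph; then v = v₀ + Δv.
0–3 s: -4 × 3 = -12 cm/s
3–4 s: 6 × 1 = 6 cm/s
4–10 s: -2 × 6 = -12 cm/s
10–12 s: -11 × 2 = -22 cm/s
Δv = -40 cm/s, so v(12) = -6 + (-40) = -46 cm/s.

-46 cm/s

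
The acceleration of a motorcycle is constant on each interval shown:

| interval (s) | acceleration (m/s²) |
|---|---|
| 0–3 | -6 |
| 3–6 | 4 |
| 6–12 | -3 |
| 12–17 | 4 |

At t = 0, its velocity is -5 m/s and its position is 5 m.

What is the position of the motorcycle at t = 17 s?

On each constant-a segment, Δv = aΔt and Δx = v₀Δt + ½aΔt²; chain segment to segment.
0–3 s: v starts -5 m/s; Δx = -5·3 + ½·-6·3² = -42 m; v ends -23 m/s.
3–6 s: v starts -23 m/s; Δx = -23·3 + ½·4·3² = -51 m; v ends -11 m/s.
6–12 s: v starts -11 m/s; Δx = -11·6 + ½·-3·6² = -120 m; v ends -29 m/s.
12–17 s: v starts -29 m/s; Δx = -29·5 + ½·4·5² = -95 m; v ends -9 m/s.
x(17) = 5 + Σ Δx = -303 m.

-303 m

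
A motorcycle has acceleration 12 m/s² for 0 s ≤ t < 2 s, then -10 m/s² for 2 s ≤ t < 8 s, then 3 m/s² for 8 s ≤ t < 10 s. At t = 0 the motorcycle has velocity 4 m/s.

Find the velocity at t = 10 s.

Δv equals the area under the a-t graph; then v = v₀ + Δv.
0–2 s: 12 × 2 = 24 m/s
2–8 s: -10 × 6 = -60 m/s
8–10 s: 3 × 2 = 6 m/s
Δv = -30 m/s, so v(10) = 4 + (-30) = -26 m/s.

-26 m/s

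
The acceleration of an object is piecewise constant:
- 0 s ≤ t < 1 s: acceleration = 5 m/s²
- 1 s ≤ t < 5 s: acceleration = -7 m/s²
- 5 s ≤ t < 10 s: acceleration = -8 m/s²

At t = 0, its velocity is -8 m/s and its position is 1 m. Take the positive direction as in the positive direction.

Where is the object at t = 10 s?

On each constant-a segment, Δv = aΔt and Δx = v₀Δt + ½aΔt²; chain segment to segment.
0–1 s: v starts -8 m/s; Δx = -8·1 + ½·5·1² = -5.5 m; v ends -3 m/s.
1–5 s: v starts -3 m/s; Δx = -3·4 + ½·-7·4² = -68 m; v ends -31 m/s.
5–10 s: v starts -31 m/s; Δx = -31·5 + ½·-8·5² = -255 m; v ends -71 m/s.
x(10) = 1 + Σ Δx = -327.5 m.

-327.5 m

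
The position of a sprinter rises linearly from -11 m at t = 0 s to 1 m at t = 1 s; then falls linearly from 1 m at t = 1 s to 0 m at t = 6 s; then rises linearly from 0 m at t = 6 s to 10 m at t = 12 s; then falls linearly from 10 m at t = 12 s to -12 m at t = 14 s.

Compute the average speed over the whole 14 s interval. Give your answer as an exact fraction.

45/14 m/s

Average speed = (total path length)/(elapsed time); on a piecewise-linear x-t graph the path length is Σ|Δx|.
0–1 s: |Δx| = |1 − -11| = 12 m
1–6 s: |Δx| = |0 − 1| = 1 m
6–12 s: |Δx| = |10 − 0| = 10 m
12–14 s: |Δx| = |-12 − 10| = 22 m
Total path = 45 m; average speed = 45/14 = 45/14 m/s.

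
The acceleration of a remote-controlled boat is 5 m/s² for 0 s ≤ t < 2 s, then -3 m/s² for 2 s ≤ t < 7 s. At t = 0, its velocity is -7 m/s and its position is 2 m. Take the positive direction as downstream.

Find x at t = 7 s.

-24.5 m

On each constant-a segment, Δv = aΔt and Δx = v₀Δt + ½aΔt²; chain segment to segment.
0–2 s: v starts -7 m/s; Δx = -7·2 + ½·5·2² = -4 m; v ends 3 m/s.
2–7 s: v starts 3 m/s; Δx = 3·5 + ½·-3·5² = -22.5 m; v ends -12 m/s.
x(7) = 2 + Σ Δx = -24.5 m.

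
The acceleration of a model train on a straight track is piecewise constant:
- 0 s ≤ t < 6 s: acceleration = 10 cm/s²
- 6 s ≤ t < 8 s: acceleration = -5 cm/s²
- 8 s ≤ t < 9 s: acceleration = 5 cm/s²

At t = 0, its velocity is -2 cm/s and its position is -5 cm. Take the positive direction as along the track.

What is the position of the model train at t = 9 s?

On each constant-a segment, Δv = aΔt and Δx = v₀Δt + ½aΔt²; chain segment to segment.
0–6 s: v starts -2 cm/s; Δx = -2·6 + ½·10·6² = 168 cm; v ends 58 cm/s.
6–8 s: v starts 58 cm/s; Δx = 58·2 + ½·-5·2² = 106 cm; v ends 48 cm/s.
8–9 s: v starts 48 cm/s; Δx = 48·1 + ½·5·1² = 50.5 cm; v ends 53 cm/s.
x(9) = -5 + Σ Δx = 319.5 cm.

319.5 cm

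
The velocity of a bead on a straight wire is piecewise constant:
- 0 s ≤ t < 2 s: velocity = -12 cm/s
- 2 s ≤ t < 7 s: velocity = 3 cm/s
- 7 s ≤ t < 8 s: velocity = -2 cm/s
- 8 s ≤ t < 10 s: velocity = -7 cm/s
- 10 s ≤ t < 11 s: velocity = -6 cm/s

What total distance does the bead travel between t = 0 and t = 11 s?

61 cm

Distance (not displacement) is the total path length: add the absolute areas under v-t.
0–2 s: |-12| × 2 = 24 cm
2–7 s: |3| × 5 = 15 cm
7–8 s: |-2| × 1 = 2 cm
8–10 s: |-7| × 2 = 14 cm
10–11 s: |-6| × 1 = 6 cm
Total distance = 61 cm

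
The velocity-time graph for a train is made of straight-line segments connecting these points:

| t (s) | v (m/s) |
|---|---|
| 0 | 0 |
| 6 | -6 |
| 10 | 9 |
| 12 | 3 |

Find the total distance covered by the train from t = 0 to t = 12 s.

Total distance travelled is ∫|v| dt — sum the magnitudes of each area piece.
0–6 s: |½(0 + -6)(6)| = 18 m
6–10 s: v = 0 at t = 7.6 s; triangle areas 4.8 + 10.8 = 15.6 m
10–12 s: |½(9 + 3)(2)| = 12 m
Total distance = 45.6 m

45.6 m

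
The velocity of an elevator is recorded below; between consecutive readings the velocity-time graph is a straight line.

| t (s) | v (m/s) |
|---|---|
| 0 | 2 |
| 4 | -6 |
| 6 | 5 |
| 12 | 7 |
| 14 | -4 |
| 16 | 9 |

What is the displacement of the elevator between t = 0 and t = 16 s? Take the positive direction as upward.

Displacement is the signed area under the v-t curve.
0–4 s: ½(2 + -6)(4) = -8 m
4–6 s: ½(-6 + 5)(2) = -1 m
6–12 s: ½(5 + 7)(6) = 36 m
12–14 s: ½(7 + -4)(2) = 3 m
14–16 s: ½(-4 + 9)(2) = 5 m
Net displacement = 35 m

35 m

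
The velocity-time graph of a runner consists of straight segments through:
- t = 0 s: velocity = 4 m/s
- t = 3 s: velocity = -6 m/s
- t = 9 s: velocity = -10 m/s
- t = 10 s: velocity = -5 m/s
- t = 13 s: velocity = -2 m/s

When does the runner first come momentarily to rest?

t = 1.2 s

v changes sign on 0–3 s (from 4 to -6); the graph is linear there, so v = 0 at t = 0 + (-4)·(3 − 0)/(-6 − 4) = 1.2 s.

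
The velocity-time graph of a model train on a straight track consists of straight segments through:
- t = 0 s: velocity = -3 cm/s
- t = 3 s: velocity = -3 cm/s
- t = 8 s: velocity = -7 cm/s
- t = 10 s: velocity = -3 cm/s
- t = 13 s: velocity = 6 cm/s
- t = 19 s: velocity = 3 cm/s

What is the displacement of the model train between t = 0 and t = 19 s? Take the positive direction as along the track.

Displacement is the signed area under the v-t curve.
0–3 s: -3 × 3 = -9 cm
3–8 s: ½(-3 + -7)(5) = -25 cm
8–10 s: ½(-7 + -3)(2) = -10 cm
10–13 s: ½(-3 + 6)(3) = 4.5 cm
13–19 s: ½(6 + 3)(6) = 27 cm
Net displacement = -12.5 cm

-12.5 cm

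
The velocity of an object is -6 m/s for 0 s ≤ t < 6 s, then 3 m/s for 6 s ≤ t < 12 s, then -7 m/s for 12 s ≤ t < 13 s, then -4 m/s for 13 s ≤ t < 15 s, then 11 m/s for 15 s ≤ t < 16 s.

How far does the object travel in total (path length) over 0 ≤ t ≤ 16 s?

80 m

Distance (not displacement) is the total path length: add the absolute areas under v-t.
0–6 s: |-6| × 6 = 36 m
6–12 s: |3| × 6 = 18 m
12–13 s: |-7| × 1 = 7 m
13–15 s: |-4| × 2 = 8 m
15–16 s: |11| × 1 = 11 m
Total distance = 80 m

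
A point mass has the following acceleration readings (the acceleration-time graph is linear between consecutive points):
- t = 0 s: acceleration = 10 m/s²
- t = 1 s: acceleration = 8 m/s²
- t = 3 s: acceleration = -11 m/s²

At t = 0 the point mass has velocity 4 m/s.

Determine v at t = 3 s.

10 m/s

Δv equals the area under the a-t graph; then v = v₀ + Δv.
0–1 s: ½(10 + 8)(1) = 9 m/s
1–3 s: ½(8 + -11)(2) = -3 m/s
Δv = 6 m/s, so v(3) = 4 + (6) = 10 m/s.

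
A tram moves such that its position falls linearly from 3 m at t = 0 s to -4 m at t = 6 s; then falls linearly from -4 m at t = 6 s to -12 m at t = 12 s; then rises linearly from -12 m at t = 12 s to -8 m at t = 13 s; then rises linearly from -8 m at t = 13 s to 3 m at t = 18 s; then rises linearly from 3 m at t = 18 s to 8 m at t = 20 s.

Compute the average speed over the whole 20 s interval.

1.75 m/s

Average speed = (total path length)/(elapsed time); on a piecewise-linear x-t graph the path length is Σ|Δx|.
0–6 s: |Δx| = |-4 − 3| = 7 m
6–12 s: |Δx| = |-12 − -4| = 8 m
12–13 s: |Δx| = |-8 − -12| = 4 m
13–18 s: |Δx| = |3 − -8| = 11 m
18–20 s: |Δx| = |8 − 3| = 5 m
Total path = 35 m; average speed = 35/20 = 1.75 m/s.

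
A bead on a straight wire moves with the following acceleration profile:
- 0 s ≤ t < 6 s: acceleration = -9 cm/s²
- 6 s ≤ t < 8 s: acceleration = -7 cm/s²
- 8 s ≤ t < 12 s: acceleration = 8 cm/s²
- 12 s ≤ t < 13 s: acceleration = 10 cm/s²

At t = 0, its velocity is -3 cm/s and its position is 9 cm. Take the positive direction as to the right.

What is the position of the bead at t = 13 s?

On each constant-a segment, Δv = aΔt and Δx = v₀Δt + ½aΔt²; chain segment to segment.
0–6 s: v starts -3 cm/s; Δx = -3·6 + ½·-9·6² = -180 cm; v ends -57 cm/s.
6–8 s: v starts -57 cm/s; Δx = -57·2 + ½·-7·2² = -128 cm; v ends -71 cm/s.
8–12 s: v starts -71 cm/s; Δx = -71·4 + ½·8·4² = -220 cm; v ends -39 cm/s.
12–13 s: v starts -39 cm/s; Δx = -39·1 + ½·10·1² = -34 cm; v ends -29 cm/s.
x(13) = 9 + Σ Δx = -553 cm.

-553 cm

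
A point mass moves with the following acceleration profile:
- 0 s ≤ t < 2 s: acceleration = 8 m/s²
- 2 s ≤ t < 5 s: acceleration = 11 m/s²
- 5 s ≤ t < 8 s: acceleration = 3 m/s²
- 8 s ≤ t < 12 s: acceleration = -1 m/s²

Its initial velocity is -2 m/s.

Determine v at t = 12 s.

Δv equals the area under the a-t graph; then v = v₀ + Δv.
0–2 s: 8 × 2 = 16 m/s
2–5 s: 11 × 3 = 33 m/s
5–8 s: 3 × 3 = 9 m/s
8–12 s: -1 × 4 = -4 m/s
Δv = 54 m/s, so v(12) = -2 + (54) = 52 m/s.

52 m/s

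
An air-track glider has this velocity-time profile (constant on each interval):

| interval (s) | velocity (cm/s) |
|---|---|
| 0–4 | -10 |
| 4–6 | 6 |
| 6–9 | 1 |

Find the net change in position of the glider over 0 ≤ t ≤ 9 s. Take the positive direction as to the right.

Net displacement equals the area under the velocity-time graph (areas below the axis count negative).
0–4 s: -10 × 4 = -40 cm
4–6 s: 6 × 2 = 12 cm
6–9 s: 1 × 3 = 3 cm
Net displacement = -25 cm

-25 cm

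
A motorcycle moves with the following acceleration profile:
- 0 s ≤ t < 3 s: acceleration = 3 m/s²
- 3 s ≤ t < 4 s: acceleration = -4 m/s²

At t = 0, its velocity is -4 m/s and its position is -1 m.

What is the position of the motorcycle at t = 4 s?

On each constant-a segment, Δv = aΔt and Δx = v₀Δt + ½aΔt²; chain segment to segment.
0–3 s: v starts -4 m/s; Δx = -4·3 + ½·3·3² = 1.5 m; v ends 5 m/s.
3–4 s: v starts 5 m/s; Δx = 5·1 + ½·-4·1² = 3 m; v ends 1 m/s.
x(4) = -1 + Σ Δx = 3.5 m.

3.5 m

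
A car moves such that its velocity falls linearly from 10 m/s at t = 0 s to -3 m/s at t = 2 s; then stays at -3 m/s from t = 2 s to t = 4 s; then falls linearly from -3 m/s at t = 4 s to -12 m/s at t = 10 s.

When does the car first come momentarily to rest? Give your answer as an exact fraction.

v changes sign on 0–2 s (from 10 to -3); the graph is linear there, so v = 0 at t = 0 + (-10)·(2 − 0)/(-3 − 10) = 20/13 s.

t = 20/13 s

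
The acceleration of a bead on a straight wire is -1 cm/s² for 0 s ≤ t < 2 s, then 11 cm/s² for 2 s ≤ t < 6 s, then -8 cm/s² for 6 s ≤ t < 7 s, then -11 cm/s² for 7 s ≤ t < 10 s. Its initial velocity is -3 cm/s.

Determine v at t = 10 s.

Δv equals the area under the a-t graph; then v = v₀ + Δv.
0–2 s: -1 × 2 = -2 cm/s
2–6 s: 11 × 4 = 44 cm/s
6–7 s: -8 × 1 = -8 cm/s
7–10 s: -11 × 3 = -33 cm/s
Δv = 1 cm/s, so v(10) = -3 + (1) = -2 cm/s.

-2 cm/s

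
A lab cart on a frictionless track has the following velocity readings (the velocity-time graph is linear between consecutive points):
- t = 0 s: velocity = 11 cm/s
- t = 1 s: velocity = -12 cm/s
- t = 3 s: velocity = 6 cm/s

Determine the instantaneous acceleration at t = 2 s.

Acceleration is the slope of the v-t graph on 1–3 s: (6 − -12)/(3 − 1) = 9 cm/s².

9 cm/s²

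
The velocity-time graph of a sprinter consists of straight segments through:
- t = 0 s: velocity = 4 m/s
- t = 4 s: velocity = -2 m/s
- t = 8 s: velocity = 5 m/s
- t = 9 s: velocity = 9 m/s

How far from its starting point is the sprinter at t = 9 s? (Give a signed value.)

Net displacement equals the area under the velocity-time graph (areas below the axis count negative).
0–4 s: ½(4 + -2)(4) = 4 m
4–8 s: ½(-2 + 5)(4) = 6 m
8–9 s: ½(5 + 9)(1) = 7 m
Net displacement = 17 m

17 m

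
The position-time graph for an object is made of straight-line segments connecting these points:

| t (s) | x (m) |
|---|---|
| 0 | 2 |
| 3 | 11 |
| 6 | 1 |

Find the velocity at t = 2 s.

Velocity is the slope of the x-t graph on 0–3 s: (11 − 2)/(3 − 0) = 3 m/s.

3 m/s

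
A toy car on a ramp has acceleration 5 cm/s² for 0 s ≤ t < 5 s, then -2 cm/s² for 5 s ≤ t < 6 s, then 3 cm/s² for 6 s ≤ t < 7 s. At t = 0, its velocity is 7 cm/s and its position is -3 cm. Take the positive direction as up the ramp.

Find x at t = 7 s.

On each constant-a segment, Δv = aΔt and Δx = v₀Δt + ½aΔt²; chain segment to segment.
0–5 s: v starts 7 cm/s; Δx = 7·5 + ½·5·5² = 97.5 cm; v ends 32 cm/s.
5–6 s: v starts 32 cm/s; Δx = 32·1 + ½·-2·1² = 31 cm; v ends 30 cm/s.
6–7 s: v starts 30 cm/s; Δx = 30·1 + ½·3·1² = 31.5 cm; v ends 33 cm/s.
x(7) = -3 + Σ Δx = 157 cm.

157 cm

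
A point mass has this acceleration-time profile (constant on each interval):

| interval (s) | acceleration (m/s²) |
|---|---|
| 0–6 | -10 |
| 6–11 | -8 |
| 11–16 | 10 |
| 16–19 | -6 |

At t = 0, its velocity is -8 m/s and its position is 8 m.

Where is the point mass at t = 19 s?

-1276 m

On each constant-a segment, Δv = aΔt and Δx = v₀Δt + ½aΔt²; chain segment to segment.
0–6 s: v starts -8 m/s; Δx = -8·6 + ½·-10·6² = -228 m; v ends -68 m/s.
6–11 s: v starts -68 m/s; Δx = -68·5 + ½·-8·5² = -440 m; v ends -108 m/s.
11–16 s: v starts -108 m/s; Δx = -108·5 + ½·10·5² = -415 m; v ends -58 m/s.
16–19 s: v starts -58 m/s; Δx = -58·3 + ½·-6·3² = -201 m; v ends -76 m/s.
x(19) = 8 + Σ Δx = -1276 m.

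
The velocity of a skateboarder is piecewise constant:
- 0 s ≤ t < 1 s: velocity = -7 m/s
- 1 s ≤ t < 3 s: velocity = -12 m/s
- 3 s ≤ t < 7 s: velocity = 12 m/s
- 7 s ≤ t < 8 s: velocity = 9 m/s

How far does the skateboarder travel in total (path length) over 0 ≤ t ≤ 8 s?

88 m

Total distance travelled is ∫|v| dt — sum the magnitudes of each area piece.
0–1 s: |-7| × 1 = 7 m
1–3 s: |-12| × 2 = 24 m
3–7 s: |12| × 4 = 48 m
7–8 s: |9| × 1 = 9 m
Total distance = 88 m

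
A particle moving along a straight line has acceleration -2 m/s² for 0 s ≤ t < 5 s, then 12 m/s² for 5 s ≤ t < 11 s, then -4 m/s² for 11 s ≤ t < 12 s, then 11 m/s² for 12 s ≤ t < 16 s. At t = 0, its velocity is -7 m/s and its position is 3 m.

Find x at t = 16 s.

402 m

On each constant-a segment, Δv = aΔt and Δx = v₀Δt + ½aΔt²; chain segment to segment.
0–5 s: v starts -7 m/s; Δx = -7·5 + ½·-2·5² = -60 m; v ends -17 m/s.
5–11 s: v starts -17 m/s; Δx = -17·6 + ½·12·6² = 114 m; v ends 55 m/s.
11–12 s: v starts 55 m/s; Δx = 55·1 + ½·-4·1² = 53 m; v ends 51 m/s.
12–16 s: v starts 51 m/s; Δx = 51·4 + ½·11·4² = 292 m; v ends 95 m/s.
x(16) = 3 + Σ Δx = 402 m.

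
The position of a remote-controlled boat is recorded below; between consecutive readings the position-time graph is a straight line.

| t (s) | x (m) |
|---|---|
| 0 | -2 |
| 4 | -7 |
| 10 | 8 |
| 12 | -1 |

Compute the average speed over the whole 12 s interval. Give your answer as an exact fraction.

29/12 m/s

Average speed = (total path length)/(elapsed time); on a piecewise-linear x-t graph the path length is Σ|Δx|.
0–4 s: |Δx| = |-7 − -2| = 5 m
4–10 s: |Δx| = |8 − -7| = 15 m
10–12 s: |Δx| = |-1 − 8| = 9 m
Total path = 29 m; average speed = 29/12 = 29/12 m/s.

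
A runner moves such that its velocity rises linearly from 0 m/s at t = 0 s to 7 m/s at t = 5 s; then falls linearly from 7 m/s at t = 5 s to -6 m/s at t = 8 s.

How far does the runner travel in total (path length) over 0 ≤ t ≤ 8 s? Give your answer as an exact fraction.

355/13 m

Total distance travelled is ∫|v| dt — sum the magnitudes of each area piece.
0–5 s: |½(0 + 7)(5)| = 17.5 m
5–8 s: v = 0 at t = 86/13 s; triangle areas 147/26 + 54/13 = 255/26 m
Total distance = 355/13 m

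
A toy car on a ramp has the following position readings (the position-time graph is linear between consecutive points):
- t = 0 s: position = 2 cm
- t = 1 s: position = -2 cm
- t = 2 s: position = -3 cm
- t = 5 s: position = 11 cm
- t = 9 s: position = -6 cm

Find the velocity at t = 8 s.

-4.25 cm/s

Velocity is the slope of the x-t graph on 5–9 s: (-6 − 11)/(9 − 5) = -4.25 cm/s.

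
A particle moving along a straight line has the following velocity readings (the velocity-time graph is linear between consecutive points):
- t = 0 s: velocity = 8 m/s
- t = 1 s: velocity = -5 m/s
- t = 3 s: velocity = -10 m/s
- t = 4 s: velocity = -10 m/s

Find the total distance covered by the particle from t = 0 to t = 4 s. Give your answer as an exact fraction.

Total distance travelled is ∫|v| dt — sum the magnitudes of each area piece.
0–1 s: v = 0 at t = 8/13 s; triangle areas 32/13 + 25/26 = 89/26 m
1–3 s: |½(-5 + -10)(2)| = 15 m
3–4 s: |-10| × 1 = 10 m
Total distance = 739/26 m

739/26 m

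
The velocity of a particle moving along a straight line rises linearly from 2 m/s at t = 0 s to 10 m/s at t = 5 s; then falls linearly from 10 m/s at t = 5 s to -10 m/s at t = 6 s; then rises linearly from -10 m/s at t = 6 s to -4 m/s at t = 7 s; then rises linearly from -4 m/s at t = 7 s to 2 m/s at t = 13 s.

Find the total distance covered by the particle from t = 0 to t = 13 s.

Distance (not displacement) is the total path length: add the absolute areas under v-t.
0–5 s: |½(2 + 10)(5)| = 30 m
5–6 s: v = 0 at t = 5.5 s; triangle areas 2.5 + 2.5 = 5 m
6–7 s: |½(-10 + -4)(1)| = 7 m
7–13 s: v = 0 at t = 11 s; triangle areas 8 + 2 = 10 m
Total distance = 52 m

52 m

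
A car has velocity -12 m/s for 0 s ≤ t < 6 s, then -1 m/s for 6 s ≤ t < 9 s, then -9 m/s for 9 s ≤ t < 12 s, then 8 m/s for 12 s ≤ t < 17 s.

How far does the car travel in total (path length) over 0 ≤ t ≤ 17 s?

142 m

Total distance travelled is ∫|v| dt — sum the magnitudes of each area piece.
0–6 s: |-12| × 6 = 72 m
6–9 s: |-1| × 3 = 3 m
9–12 s: |-9| × 3 = 27 m
12–17 s: |8| × 5 = 40 m
Total distance = 142 m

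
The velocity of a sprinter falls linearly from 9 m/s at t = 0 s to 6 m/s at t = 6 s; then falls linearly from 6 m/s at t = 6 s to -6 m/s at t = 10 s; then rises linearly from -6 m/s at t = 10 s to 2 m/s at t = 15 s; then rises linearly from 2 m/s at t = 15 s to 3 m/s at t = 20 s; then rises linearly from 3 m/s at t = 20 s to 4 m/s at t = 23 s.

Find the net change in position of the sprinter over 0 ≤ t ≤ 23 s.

58 m

Displacement is the signed area under the v-t curve.
0–6 s: ½(9 + 6)(6) = 45 m
6–10 s: ½(6 + -6)(4) = 0 m
10–15 s: ½(-6 + 2)(5) = -10 m
15–20 s: ½(2 + 3)(5) = 12.5 m
20–23 s: ½(3 + 4)(3) = 10.5 m
Net displacement = 58 m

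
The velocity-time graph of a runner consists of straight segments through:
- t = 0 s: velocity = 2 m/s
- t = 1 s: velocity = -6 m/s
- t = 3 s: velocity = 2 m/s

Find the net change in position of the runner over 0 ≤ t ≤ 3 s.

-6 m

Displacement is the signed area under the v-t curve.
0–1 s: ½(2 + -6)(1) = -2 m
1–3 s: ½(-6 + 2)(2) = -4 m
Net displacement = -6 m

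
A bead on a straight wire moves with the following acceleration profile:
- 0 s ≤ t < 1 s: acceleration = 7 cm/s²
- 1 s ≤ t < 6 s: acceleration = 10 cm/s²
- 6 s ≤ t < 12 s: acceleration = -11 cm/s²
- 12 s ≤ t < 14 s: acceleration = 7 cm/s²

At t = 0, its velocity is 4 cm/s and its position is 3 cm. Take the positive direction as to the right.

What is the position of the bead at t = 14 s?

On each constant-a segment, Δv = aΔt and Δx = v₀Δt + ½aΔt²; chain segment to segment.
0–1 s: v starts 4 cm/s; Δx = 4·1 + ½·7·1² = 7.5 cm; v ends 11 cm/s.
1–6 s: v starts 11 cm/s; Δx = 11·5 + ½·10·5² = 180 cm; v ends 61 cm/s.
6–12 s: v starts 61 cm/s; Δx = 61·6 + ½·-11·6² = 168 cm; v ends -5 cm/s.
12–14 s: v starts -5 cm/s; Δx = -5·2 + ½·7·2² = 4 cm; v ends 9 cm/s.
x(14) = 3 + Σ Δx = 362.5 cm.

362.5 cm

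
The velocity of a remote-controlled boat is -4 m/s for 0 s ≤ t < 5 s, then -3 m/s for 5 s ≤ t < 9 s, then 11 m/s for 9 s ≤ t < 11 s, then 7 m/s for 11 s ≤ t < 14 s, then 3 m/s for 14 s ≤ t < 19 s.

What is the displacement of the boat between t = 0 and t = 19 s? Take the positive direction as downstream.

26 m

Displacement is the signed area under the v-t curve.
0–5 s: -4 × 5 = -20 m
5–9 s: -3 × 4 = -12 m
9–11 s: 11 × 2 = 22 m
11–14 s: 7 × 3 = 21 m
14–19 s: 3 × 5 = 15 m
Net displacement = 26 m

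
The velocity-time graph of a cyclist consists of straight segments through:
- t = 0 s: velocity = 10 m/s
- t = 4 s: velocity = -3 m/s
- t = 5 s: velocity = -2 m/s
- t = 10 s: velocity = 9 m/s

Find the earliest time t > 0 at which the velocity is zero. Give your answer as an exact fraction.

t = 40/13 s

v changes sign on 0–4 s (from 10 to -3); the graph is linear there, so v = 0 at t = 0 + (-10)·(4 − 0)/(-3 − 10) = 40/13 s.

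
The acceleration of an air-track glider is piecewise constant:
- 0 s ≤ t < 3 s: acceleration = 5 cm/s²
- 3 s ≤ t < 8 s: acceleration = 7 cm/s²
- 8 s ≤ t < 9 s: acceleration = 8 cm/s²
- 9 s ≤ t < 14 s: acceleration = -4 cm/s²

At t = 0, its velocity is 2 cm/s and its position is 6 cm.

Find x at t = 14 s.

513 cm

On each constant-a segment, Δv = aΔt and Δx = v₀Δt + ½aΔt²; chain segment to segment.
0–3 s: v starts 2 cm/s; Δx = 2·3 + ½·5·3² = 28.5 cm; v ends 17 cm/s.
3–8 s: v starts 17 cm/s; Δx = 17·5 + ½·7·5² = 172.5 cm; v ends 52 cm/s.
8–9 s: v starts 52 cm/s; Δx = 52·1 + ½·8·1² = 56 cm; v ends 60 cm/s.
9–14 s: v starts 60 cm/s; Δx = 60·5 + ½·-4·5² = 250 cm; v ends 40 cm/s.
x(14) = 6 + Σ Δx = 513 cm.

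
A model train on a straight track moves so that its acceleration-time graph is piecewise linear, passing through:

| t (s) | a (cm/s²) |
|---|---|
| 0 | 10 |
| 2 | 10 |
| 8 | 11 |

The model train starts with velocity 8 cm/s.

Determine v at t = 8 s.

91 cm/s

Δv equals the area under the a-t graph; then v = v₀ + Δv.
0–2 s: 10 × 2 = 20 cm/s
2–8 s: ½(10 + 11)(6) = 63 cm/s
Δv = 83 cm/s, so v(8) = 8 + (83) = 91 cm/s.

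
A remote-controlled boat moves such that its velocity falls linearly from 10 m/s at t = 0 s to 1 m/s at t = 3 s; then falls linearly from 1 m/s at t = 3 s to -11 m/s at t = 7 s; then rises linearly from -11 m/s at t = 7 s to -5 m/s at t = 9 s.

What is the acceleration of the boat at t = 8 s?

3 m/s²

Acceleration is the slope of the v-t graph on 7–9 s: (-5 − -11)/(9 − 7) = 3 m/s².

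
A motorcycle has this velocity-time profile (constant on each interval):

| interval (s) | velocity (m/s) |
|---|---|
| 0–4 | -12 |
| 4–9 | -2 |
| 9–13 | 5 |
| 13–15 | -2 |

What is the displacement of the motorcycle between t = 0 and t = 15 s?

Displacement is the signed area under the v-t curve.
0–4 s: -12 × 4 = -48 m
4–9 s: -2 × 5 = -10 m
9–13 s: 5 × 4 = 20 m
13–15 s: -2 × 2 = -4 m
Net displacement = -42 m

-42 m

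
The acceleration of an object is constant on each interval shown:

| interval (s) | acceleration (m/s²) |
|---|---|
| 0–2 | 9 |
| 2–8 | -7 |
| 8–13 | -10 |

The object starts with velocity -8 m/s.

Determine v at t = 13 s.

-82 m/s

Δv equals the area under the a-t graph; then v = v₀ + Δv.
0–2 s: 9 × 2 = 18 m/s
2–8 s: -7 × 6 = -42 m/s
8–13 s: -10 × 5 = -50 m/s
Δv = -74 m/s, so v(13) = -8 + (-74) = -82 m/s.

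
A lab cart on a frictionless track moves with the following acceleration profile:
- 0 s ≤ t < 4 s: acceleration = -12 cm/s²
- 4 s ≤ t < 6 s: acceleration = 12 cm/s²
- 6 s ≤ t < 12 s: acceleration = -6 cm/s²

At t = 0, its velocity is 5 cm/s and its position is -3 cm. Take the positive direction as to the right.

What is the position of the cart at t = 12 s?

-363 cm

On each constant-a segment, Δv = aΔt and Δx = v₀Δt + ½aΔt²; chain segment to segment.
0–4 s: v starts 5 cm/s; Δx = 5·4 + ½·-12·4² = -76 cm; v ends -43 cm/s.
4–6 s: v starts -43 cm/s; Δx = -43·2 + ½·12·2² = -62 cm; v ends -19 cm/s.
6–12 s: v starts -19 cm/s; Δx = -19·6 + ½·-6·6² = -222 cm; v ends -55 cm/s.
x(12) = -3 + Σ Δx = -363 cm.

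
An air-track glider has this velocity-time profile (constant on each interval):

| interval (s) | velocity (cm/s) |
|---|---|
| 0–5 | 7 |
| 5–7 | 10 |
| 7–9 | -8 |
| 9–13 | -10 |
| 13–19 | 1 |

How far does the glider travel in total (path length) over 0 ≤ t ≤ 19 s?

Total distance travelled is ∫|v| dt — sum the magnitudes of each area piece.
0–5 s: |7| × 5 = 35 cm
5–7 s: |10| × 2 = 20 cm
7–9 s: |-8| × 2 = 16 cm
9–13 s: |-10| × 4 = 40 cm
13–19 s: |1| × 6 = 6 cm
Total distance = 117 cm

117 cm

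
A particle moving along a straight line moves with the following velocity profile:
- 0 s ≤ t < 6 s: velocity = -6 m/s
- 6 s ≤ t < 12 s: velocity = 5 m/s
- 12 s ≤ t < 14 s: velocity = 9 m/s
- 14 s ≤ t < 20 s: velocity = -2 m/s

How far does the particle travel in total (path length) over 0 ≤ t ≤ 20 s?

96 m

Distance (not displacement) is the total path length: add the absolute areas under v-t.
0–6 s: |-6| × 6 = 36 m
6–12 s: |5| × 6 = 30 m
12–14 s: |9| × 2 = 18 m
14–20 s: |-2| × 6 = 12 m
Total distance = 96 m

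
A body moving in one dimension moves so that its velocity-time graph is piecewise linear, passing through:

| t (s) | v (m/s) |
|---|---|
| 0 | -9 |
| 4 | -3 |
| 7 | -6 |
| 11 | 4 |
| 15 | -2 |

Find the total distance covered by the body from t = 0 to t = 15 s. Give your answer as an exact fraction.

1637/30 m

Total distance travelled is ∫|v| dt — sum the magnitudes of each area piece.
0–4 s: |½(-9 + -3)(4)| = 24 m
4–7 s: |½(-3 + -6)(3)| = 13.5 m
7–11 s: v = 0 at t = 9.4 s; triangle areas 7.2 + 3.2 = 10.4 m
11–15 s: v = 0 at t = 41/3 s; triangle areas 16/3 + 4/3 = 20/3 m
Total distance = 1637/30 m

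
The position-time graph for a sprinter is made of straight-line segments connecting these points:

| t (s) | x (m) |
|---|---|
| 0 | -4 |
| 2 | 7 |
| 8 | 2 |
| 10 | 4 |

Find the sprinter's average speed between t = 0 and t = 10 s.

Average speed = (total path length)/(elapsed time); on a piecewise-linear x-t graph the path length is Σ|Δx|.
0–2 s: |Δx| = |7 − -4| = 11 m
2–8 s: |Δx| = |2 − 7| = 5 m
8–10 s: |Δx| = |4 − 2| = 2 m
Total path = 18 m; average speed = 18/10 = 1.8 m/s.

1.8 m/s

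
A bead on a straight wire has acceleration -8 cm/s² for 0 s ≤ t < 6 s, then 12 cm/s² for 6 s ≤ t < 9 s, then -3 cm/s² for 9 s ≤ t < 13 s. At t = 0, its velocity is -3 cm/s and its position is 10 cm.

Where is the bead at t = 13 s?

-335 cm

On each constant-a segment, Δv = aΔt and Δx = v₀Δt + ½aΔt²; chain segment to segment.
0–6 s: v starts -3 cm/s; Δx = -3·6 + ½·-8·6² = -162 cm; v ends -51 cm/s.
6–9 s: v starts -51 cm/s; Δx = -51·3 + ½·12·3² = -99 cm; v ends -15 cm/s.
9–13 s: v starts -15 cm/s; Δx = -15·4 + ½·-3·4² = -84 cm; v ends -27 cm/s.
x(13) = 10 + Σ Δx = -335 cm.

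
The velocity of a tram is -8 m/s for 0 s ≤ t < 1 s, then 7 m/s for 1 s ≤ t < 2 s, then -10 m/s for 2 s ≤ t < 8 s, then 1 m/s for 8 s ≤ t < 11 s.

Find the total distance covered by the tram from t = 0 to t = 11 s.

78 m

Distance (not displacement) is the total path length: add the absolute areas under v-t.
0–1 s: |-8| × 1 = 8 m
1–2 s: |7| × 1 = 7 m
2–8 s: |-10| × 6 = 60 m
8–11 s: |1| × 3 = 3 m
Total distance = 78 m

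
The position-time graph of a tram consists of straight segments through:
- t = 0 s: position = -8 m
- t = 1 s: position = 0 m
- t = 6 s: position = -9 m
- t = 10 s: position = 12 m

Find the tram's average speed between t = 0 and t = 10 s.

3.8 m/s

Average speed = (total path length)/(elapsed time); on a piecewise-linear x-t graph the path length is Σ|Δx|.
0–1 s: |Δx| = |0 − -8| = 8 m
1–6 s: |Δx| = |-9 − 0| = 9 m
6–10 s: |Δx| = |12 − -9| = 21 m
Total path = 38 m; average speed = 38/10 = 3.8 m/s.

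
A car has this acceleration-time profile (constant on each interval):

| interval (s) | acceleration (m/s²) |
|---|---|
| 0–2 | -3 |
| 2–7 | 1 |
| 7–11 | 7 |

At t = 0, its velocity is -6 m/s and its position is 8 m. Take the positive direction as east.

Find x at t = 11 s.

On each constant-a segment, Δv = aΔt and Δx = v₀Δt + ½aΔt²; chain segment to segment.
0–2 s: v starts -6 m/s; Δx = -6·2 + ½·-3·2² = -18 m; v ends -12 m/s.
2–7 s: v starts -12 m/s; Δx = -12·5 + ½·1·5² = -47.5 m; v ends -7 m/s.
7–11 s: v starts -7 m/s; Δx = -7·4 + ½·7·4² = 28 m; v ends 21 m/s.
x(11) = 8 + Σ Δx = -29.5 m.

-29.5 m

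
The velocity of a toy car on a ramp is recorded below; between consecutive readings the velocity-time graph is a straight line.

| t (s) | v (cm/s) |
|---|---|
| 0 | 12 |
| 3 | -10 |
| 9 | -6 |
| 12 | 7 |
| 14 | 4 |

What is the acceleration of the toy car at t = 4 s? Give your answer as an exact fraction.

2/3 cm/s²

Acceleration is the slope of the v-t graph on 3–9 s: (-6 − -10)/(9 − 3) = 2/3 cm/s².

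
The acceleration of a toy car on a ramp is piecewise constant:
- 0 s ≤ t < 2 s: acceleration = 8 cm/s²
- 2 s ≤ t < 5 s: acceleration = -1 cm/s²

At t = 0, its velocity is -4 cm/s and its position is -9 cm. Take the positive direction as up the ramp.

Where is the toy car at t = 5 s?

On each constant-a segment, Δv = aΔt and Δx = v₀Δt + ½aΔt²; chain segment to segment.
0–2 s: v starts -4 cm/s; Δx = -4·2 + ½·8·2² = 8 cm; v ends 12 cm/s.
2–5 s: v starts 12 cm/s; Δx = 12·3 + ½·-1·3² = 31.5 cm; v ends 9 cm/s.
x(5) = -9 + Σ Δx = 30.5 cm.

30.5 cm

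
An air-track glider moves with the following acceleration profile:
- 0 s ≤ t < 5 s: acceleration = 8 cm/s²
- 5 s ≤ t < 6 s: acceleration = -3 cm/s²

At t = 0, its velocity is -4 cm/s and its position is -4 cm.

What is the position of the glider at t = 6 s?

110.5 cm

On each constant-a segment, Δv = aΔt and Δx = v₀Δt + ½aΔt²; chain segment to segment.
0–5 s: v starts -4 cm/s; Δx = -4·5 + ½·8·5² = 80 cm; v ends 36 cm/s.
5–6 s: v starts 36 cm/s; Δx = 36·1 + ½·-3·1² = 34.5 cm; v ends 33 cm/s.
x(6) = -4 + Σ Δx = 110.5 cm.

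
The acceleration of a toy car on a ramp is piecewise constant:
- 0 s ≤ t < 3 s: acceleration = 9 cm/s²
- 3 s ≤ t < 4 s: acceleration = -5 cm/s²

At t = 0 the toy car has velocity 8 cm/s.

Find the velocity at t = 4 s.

30 cm/s

Δv equals the area under the a-t graph; then v = v₀ + Δv.
0–3 s: 9 × 3 = 27 cm/s
3–4 s: -5 × 1 = -5 cm/s
Δv = 22 cm/s, so v(4) = 8 + (22) = 30 cm/s.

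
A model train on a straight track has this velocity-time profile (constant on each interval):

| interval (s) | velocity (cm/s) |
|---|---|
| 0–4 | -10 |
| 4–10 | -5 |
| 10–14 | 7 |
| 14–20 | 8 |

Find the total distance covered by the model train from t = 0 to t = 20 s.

146 cm

Distance (not displacement) is the total path length: add the absolute areas under v-t.
0–4 s: |-10| × 4 = 40 cm
4–10 s: |-5| × 6 = 30 cm
10–14 s: |7| × 4 = 28 cm
14–20 s: |8| × 6 = 48 cm
Total distance = 146 cm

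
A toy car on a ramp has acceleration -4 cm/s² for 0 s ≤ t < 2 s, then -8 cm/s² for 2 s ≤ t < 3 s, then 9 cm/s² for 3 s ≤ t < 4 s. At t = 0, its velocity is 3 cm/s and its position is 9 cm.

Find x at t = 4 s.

On each constant-a segment, Δv = aΔt and Δx = v₀Δt + ½aΔt²; chain segment to segment.
0–2 s: v starts 3 cm/s; Δx = 3·2 + ½·-4·2² = -2 cm; v ends -5 cm/s.
2–3 s: v starts -5 cm/s; Δx = -5·1 + ½·-8·1² = -9 cm; v ends -13 cm/s.
3–4 s: v starts -13 cm/s; Δx = -13·1 + ½·9·1² = -8.5 cm; v ends -4 cm/s.
x(4) = 9 + Σ Δx = -10.5 cm.

-10.5 cm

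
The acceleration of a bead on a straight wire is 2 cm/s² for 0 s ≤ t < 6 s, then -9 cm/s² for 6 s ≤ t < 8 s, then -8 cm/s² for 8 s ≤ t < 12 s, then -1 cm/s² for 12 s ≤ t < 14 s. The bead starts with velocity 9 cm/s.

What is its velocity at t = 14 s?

Δv equals the area under the a-t graph; then v = v₀ + Δv.
0–6 s: 2 × 6 = 12 cm/s
6–8 s: -9 × 2 = -18 cm/s
8–12 s: -8 × 4 = -32 cm/s
12–14 s: -1 × 2 = -2 cm/s
Δv = -40 cm/s, so v(14) = 9 + (-40) = -31 cm/s.

-31 cm/s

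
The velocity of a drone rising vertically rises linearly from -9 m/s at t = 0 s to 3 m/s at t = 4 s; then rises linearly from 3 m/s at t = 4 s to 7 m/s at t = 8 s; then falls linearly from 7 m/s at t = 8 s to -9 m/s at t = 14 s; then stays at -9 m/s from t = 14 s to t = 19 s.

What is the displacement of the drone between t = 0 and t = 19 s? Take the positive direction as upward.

-43 m

Displacement is the signed area under the v-t curve.
0–4 s: ½(-9 + 3)(4) = -12 m
4–8 s: ½(3 + 7)(4) = 20 m
8–14 s: ½(7 + -9)(6) = -6 m
14–19 s: -9 × 5 = -45 m
Net displacement = -43 m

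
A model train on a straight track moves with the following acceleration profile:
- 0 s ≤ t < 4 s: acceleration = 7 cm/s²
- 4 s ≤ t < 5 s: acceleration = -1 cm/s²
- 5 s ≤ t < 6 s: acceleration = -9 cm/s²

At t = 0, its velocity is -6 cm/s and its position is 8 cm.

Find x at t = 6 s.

On each constant-a segment, Δv = aΔt and Δx = v₀Δt + ½aΔt²; chain segment to segment.
0–4 s: v starts -6 cm/s; Δx = -6·4 + ½·7·4² = 32 cm; v ends 22 cm/s.
4–5 s: v starts 22 cm/s; Δx = 22·1 + ½·-1·1² = 21.5 cm; v ends 21 cm/s.
5–6 s: v starts 21 cm/s; Δx = 21·1 + ½·-9·1² = 16.5 cm; v ends 12 cm/s.
x(6) = 8 + Σ Δx = 78 cm.

78 cm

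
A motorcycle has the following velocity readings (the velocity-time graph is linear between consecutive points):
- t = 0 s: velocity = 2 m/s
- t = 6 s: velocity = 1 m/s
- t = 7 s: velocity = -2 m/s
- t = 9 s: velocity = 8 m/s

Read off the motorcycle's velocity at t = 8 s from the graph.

3 m/s

On 7–9 s the graph is linear from -2 to 8 m/s: v(8) = -2 + (8 − -2)·(8 − 7)/(9 − 7) = 3 m/s.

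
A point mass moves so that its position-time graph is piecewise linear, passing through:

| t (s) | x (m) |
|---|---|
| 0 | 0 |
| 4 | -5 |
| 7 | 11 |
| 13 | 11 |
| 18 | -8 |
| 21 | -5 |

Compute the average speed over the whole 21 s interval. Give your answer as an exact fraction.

Average speed = (total path length)/(elapsed time); on a piecewise-linear x-t graph the path length is Σ|Δx|.
0–4 s: |Δx| = |-5 − 0| = 5 m
4–7 s: |Δx| = |11 − -5| = 16 m
7–13 s: |Δx| = |11 − 11| = 0 m
13–18 s: |Δx| = |-8 − 11| = 19 m
18–21 s: |Δx| = |-5 − -8| = 3 m
Total path = 43 m; average speed = 43/21 = 43/21 m/s.

43/21 m/s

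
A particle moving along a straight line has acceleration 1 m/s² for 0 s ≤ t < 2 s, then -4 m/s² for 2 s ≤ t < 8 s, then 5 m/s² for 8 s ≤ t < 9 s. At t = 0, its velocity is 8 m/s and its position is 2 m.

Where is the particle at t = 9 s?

-3.5 m

On each constant-a segment, Δv = aΔt and Δx = v₀Δt + ½aΔt²; chain segment to segment.
0–2 s: v starts 8 m/s; Δx = 8·2 + ½·1·2² = 18 m; v ends 10 m/s.
2–8 s: v starts 10 m/s; Δx = 10·6 + ½·-4·6² = -12 m; v ends -14 m/s.
8–9 s: v starts -14 m/s; Δx = -14·1 + ½·5·1² = -11.5 m; v ends -9 m/s.
x(9) = 2 + Σ Δx = -3.5 m.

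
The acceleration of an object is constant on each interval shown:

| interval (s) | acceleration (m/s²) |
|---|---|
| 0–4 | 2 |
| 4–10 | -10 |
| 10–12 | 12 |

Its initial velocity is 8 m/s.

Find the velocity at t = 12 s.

-20 m/s

Δv equals the area under the a-t graph; then v = v₀ + Δv.
0–4 s: 2 × 4 = 8 m/s
4–10 s: -10 × 6 = -60 m/s
10–12 s: 12 × 2 = 24 m/s
Δv = -28 m/s, so v(12) = 8 + (-28) = -20 m/s.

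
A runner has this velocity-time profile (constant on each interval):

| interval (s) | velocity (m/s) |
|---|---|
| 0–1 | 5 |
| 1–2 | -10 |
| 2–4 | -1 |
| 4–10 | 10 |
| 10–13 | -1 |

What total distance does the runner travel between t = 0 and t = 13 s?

80 m

Distance (not displacement) is the total path length: add the absolute areas under v-t.
0–1 s: |5| × 1 = 5 m
1–2 s: |-10| × 1 = 10 m
2–4 s: |-1| × 2 = 2 m
4–10 s: |10| × 6 = 60 m
10–13 s: |-1| × 3 = 3 m
Total distance = 80 m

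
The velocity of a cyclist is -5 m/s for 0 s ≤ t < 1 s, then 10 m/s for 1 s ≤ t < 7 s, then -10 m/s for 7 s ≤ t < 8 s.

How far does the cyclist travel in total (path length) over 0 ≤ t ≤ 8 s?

Distance (not displacement) is the total path length: add the absolute areas under v-t.
0–1 s: |-5| × 1 = 5 m
1–7 s: |10| × 6 = 60 m
7–8 s: |-10| × 1 = 10 m
Total distance = 75 m

75 m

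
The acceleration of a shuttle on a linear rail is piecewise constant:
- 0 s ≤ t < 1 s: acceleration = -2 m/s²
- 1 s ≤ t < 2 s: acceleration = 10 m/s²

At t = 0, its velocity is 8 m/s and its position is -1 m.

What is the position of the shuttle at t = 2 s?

On each constant-a segment, Δv = aΔt and Δx = v₀Δt + ½aΔt²; chain segment to segment.
0–1 s: v starts 8 m/s; Δx = 8·1 + ½·-2·1² = 7 m; v ends 6 m/s.
1–2 s: v starts 6 m/s; Δx = 6·1 + ½·10·1² = 11 m; v ends 16 m/s.
x(2) = -1 + Σ Δx = 17 m.

17 m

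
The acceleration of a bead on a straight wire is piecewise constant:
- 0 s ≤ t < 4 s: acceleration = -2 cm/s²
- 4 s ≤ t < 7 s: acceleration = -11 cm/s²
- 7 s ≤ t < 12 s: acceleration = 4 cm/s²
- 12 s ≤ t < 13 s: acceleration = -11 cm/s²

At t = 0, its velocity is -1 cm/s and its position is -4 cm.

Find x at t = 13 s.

On each constant-a segment, Δv = aΔt and Δx = v₀Δt + ½aΔt²; chain segment to segment.
0–4 s: v starts -1 cm/s; Δx = -1·4 + ½·-2·4² = -20 cm; v ends -9 cm/s.
4–7 s: v starts -9 cm/s; Δx = -9·3 + ½·-11·3² = -76.5 cm; v ends -42 cm/s.
7–12 s: v starts -42 cm/s; Δx = -42·5 + ½·4·5² = -160 cm; v ends -22 cm/s.
12–13 s: v starts -22 cm/s; Δx = -22·1 + ½·-11·1² = -27.5 cm; v ends -33 cm/s.
x(13) = -4 + Σ Δx = -288 cm.

-288 cm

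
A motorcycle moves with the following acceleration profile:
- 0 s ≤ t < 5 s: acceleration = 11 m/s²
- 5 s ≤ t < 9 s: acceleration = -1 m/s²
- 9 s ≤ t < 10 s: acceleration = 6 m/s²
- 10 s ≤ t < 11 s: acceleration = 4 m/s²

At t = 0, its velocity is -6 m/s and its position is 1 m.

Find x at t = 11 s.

On each constant-a segment, Δv = aΔt and Δx = v₀Δt + ½aΔt²; chain segment to segment.
0–5 s: v starts -6 m/s; Δx = -6·5 + ½·11·5² = 107.5 m; v ends 49 m/s.
5–9 s: v starts 49 m/s; Δx = 49·4 + ½·-1·4² = 188 m; v ends 45 m/s.
9–10 s: v starts 45 m/s; Δx = 45·1 + ½·6·1² = 48 m; v ends 51 m/s.
10–11 s: v starts 51 m/s; Δx = 51·1 + ½·4·1² = 53 m; v ends 55 m/s.
x(11) = 1 + Σ Δx = 397.5 m.

397.5 m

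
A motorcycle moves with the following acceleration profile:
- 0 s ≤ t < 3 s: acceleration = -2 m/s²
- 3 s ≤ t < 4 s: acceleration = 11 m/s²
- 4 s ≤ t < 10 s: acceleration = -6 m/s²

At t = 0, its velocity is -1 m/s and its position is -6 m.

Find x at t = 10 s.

On each constant-a segment, Δv = aΔt and Δx = v₀Δt + ½aΔt²; chain segment to segment.
0–3 s: v starts -1 m/s; Δx = -1·3 + ½·-2·3² = -12 m; v ends -7 m/s.
3–4 s: v starts -7 m/s; Δx = -7·1 + ½·11·1² = -1.5 m; v ends 4 m/s.
4–10 s: v starts 4 m/s; Δx = 4·6 + ½·-6·6² = -84 m; v ends -32 m/s.
x(10) = -6 + Σ Δx = -103.5 m.

-103.5 m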